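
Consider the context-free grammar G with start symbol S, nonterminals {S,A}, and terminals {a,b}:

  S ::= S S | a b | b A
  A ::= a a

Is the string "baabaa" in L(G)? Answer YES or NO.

Convert to CNF:
  S -> S S | T0 T1 | T1 A
  A -> T0 T0
  T0 -> a
  T1 -> b

CYK fill:
  cell(0,0) b: {T1}  orig:{}
  cell(1,1) a: {T0}  orig:{}
  cell(2,2) a: {T0}  orig:{}
  cell(3,3) b: {T1}  orig:{}
  cell(4,4) a: {T0}  orig:{}
  cell(5,5) a: {T0}  orig:{}
  cell(0,1) ba: ∅
  cell(1,2) aa: {A}
  cell(2,3) ab: {S}
  cell(3,4) ba: ∅
  cell(4,5) aa: {A}
  cell(0,2) baa: {S}
  cell(1,3) aab: ∅
  cell(2,4) aba: ∅
  cell(3,5) baa: {S}
  cell(0,3) baab: ∅
  cell(1,4) aaba: ∅
  cell(2,5) abaa: ∅
  cell(0,4) baaba: ∅
  cell(1,5) aabaa: ∅
  cell(0,5) baabaa: {S}

S ∈ T[0,5] ⇒ YES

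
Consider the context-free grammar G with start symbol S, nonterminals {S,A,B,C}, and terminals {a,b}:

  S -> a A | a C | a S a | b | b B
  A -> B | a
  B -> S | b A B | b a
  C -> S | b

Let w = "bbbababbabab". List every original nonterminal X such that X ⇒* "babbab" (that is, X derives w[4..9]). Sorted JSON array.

Convert to CNF:
  S -> T0 A | T0 C | T0 X7 | T1 B | b
  A -> T0 A | T0 C | T0 X2 | T1 B | T1 T0 | T1 X3 | a | b
  B -> T0 A | T0 C | T0 X4 | T1 B | T1 T0 | T1 X5 | b
  C -> T0 A | T0 C | T0 X6 | T1 B | b
  T0 -> a
  T1 -> b
  X2 -> S T0
  X3 -> A B
  X4 -> S T0
  X5 -> A B
  X6 -> S T0
  X7 -> S T0

CYK fill (cells [i..j] with 4 ≤ i ≤ j ≤ 9 only):
  T[4,4] 'b' = {A,B,C,S,T1}  orig:{A,B,C,S}
  T[5,5] 'a' = {A,T0}  orig:{A}
  T[6,6] 'b' = {A,B,C,S,T1}  orig:{A,B,C,S}
  T[7,7] 'b' = {A,B,C,S,T1}  orig:{A,B,C,S}
  T[8,8] 'a' = {A,T0}  orig:{A}
  T[9,9] 'b' = {A,B,C,S,T1}  orig:{A,B,C,S}
  T[4,5] 'ba' = {A,B,X2,X4,X6,X7}  orig:{A,B}
  T[5,6] 'ab' = {A,B,C,S,X3,X5}  orig:{A,B,C,S}
  T[6,7] 'bb' = {A,B,C,S,X3,X5}  orig:{A,B,C,S}
  T[7,8] 'ba' = {A,B,X2,X4,X6,X7}  orig:{A,B}
  T[8,9] 'ab' = {A,B,C,S,X3,X5}  orig:{A,B,C,S}
  T[4,6] 'bab' = {A,B,C,S,X3,X5}  orig:{A,B,C,S}
  T[5,7] 'abb' = {A,B,C,S,X3,X5}  orig:{A,B,C,S}
  T[6,8] 'bba' = {A,B,C,S,X2,X3,X4,X5,X6,X7}  orig:{A,B,C,S}
  T[7,9] 'bab' = {A,B,C,S,X3,X5}  orig:{A,B,C,S}
  T[4,7] 'babb' = {A,B,C,S,X3,X5}  orig:{A,B,C,S}
  T[5,8] 'abba' = {A,B,C,S,X2,X3,X4,X5,X6,X7}  orig:{A,B,C,S}
  T[6,9] 'bbab' = {A,B,C,S,X3,X5}  orig:{A,B,C,S}
  T[4,8] 'babba' = {A,B,C,S,X2,X3,X4,X5,X6,X7}  orig:{A,B,C,S}
  T[5,9] 'abbab' = {A,B,C,S,X3,X5}  orig:{A,B,C,S}
  T[4,9] 'babbab' = {A,B,C,S,X3,X5}  orig:{A,B,C,S}

Original NTs in T[4,9] deriving "babbab": ["A", "B", "C", "S"]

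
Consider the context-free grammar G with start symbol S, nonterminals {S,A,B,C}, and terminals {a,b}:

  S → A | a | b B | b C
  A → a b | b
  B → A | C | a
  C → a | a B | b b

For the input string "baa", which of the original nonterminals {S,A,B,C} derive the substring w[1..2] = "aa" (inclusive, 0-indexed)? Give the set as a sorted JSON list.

Convert to CNF:
  S -> T0 T1 | T1 B | T1 C | a | b
  A -> T0 T1 | b
  B -> T0 B | T0 T1 | T1 T1 | a | b
  C -> T0 B | T1 T1 | a
  T0 -> a
  T1 -> b

CYK fill, restricted to cells inside w[1..2]:
  T[1,1] 'a' = {B,C,S,T0}  orig:{B,C,S}
  T[2,2] 'a' = {B,C,S,T0}  orig:{B,C,S}
  T[1,2] 'aa' = {B,C}

Original NTs in T[1,2] deriving "aa": ["B", "C"]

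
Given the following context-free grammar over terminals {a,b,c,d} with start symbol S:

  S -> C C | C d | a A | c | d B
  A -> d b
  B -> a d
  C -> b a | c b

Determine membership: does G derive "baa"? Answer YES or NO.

Convert to CNF:
  S -> C C | C T0 | T0 B | T2 A | c
  A -> T0 T1
  B -> T2 T0
  C -> T1 T2 | T3 T1
  T0 -> d
  T1 -> b
  T2 -> a
  T3 -> c

Fill CYK table bottom-up:
  T[0,0] 'b' = {T1}  orig:{}
  T[1,1] 'a' = {T2}  orig:{}
  T[2,2] 'a' = {T2}  orig:{}
  T[0,1] 'ba' = {C}
  T[1,2] 'aa' = ∅
  T[0,2] 'baa' = ∅

S ∉ T[0,2] ⇒ NO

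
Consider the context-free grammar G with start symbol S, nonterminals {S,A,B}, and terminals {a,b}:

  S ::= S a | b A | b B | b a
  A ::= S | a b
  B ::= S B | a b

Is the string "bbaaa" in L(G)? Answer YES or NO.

CNF form of G:
  S -> S T0 | T1 A | T1 B | T1 T0
  A -> S T0 | T0 T1 | T1 A | T1 B | T1 T0
  B -> S B | T0 T1
  T0 -> a
  T1 -> b

CYK fill:
  T[0,0] 'b' = {T1}  orig:{}
  T[1,1] 'b' = {T1}  orig:{}
  T[2,2] 'a' = {T0}  orig:{}
  T[3,3] 'a' = {T0}  orig:{}
  T[4,4] 'a' = {T0}  orig:{}
  T[0,1] 'bb' = ∅
  T[1,2] 'ba' = {A,S}
  T[2,3] 'aa' = ∅
  T[3,4] 'aa' = ∅
  T[0,2] 'bba' = {A,S}
  T[1,3] 'baa' = {A,S}
  T[2,4] 'aaa' = ∅
  T[0,3] 'bbaa' = {A,S}
  T[1,4] 'baaa' = {A,S}
  T[0,4] 'bbaaa' = {A,S}

S ∈ T[0,4] ⇒ YES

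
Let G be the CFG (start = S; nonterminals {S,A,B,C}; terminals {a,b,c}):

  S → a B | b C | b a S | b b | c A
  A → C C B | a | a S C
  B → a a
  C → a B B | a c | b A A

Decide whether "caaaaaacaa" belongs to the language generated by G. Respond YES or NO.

CNF form of G:
  S -> T0 B | T1 A | T2 C | T2 T2 | T2 X7
  A -> C X3 | T0 X4 | a
  B -> T0 T0
  C -> T0 T1 | T0 X5 | T2 X6
  T0 -> a
  T1 -> c
  T2 -> b
  X3 -> C B
  X4 -> S C
  X5 -> B B
  X6 -> A A
  X7 -> T0 S

Fill CYK table bottom-up:
  cell(0,0) c: {T1}  orig:{}
  cell(1,1) a: {A,T0}  orig:{A}
  cell(2,2) a: {A,T0}  orig:{A}
  cell(3,3) a: {A,T0}  orig:{A}
  cell(4,4) a: {A,T0}  orig:{A}
  cell(5,5) a: {A,T0}  orig:{A}
  cell(6,6) a: {A,T0}  orig:{A}
  cell(7,7) c: {T1}  orig:{}
  cell(8,8) a: {A,T0}  orig:{A}
  cell(9,9) a: {A,T0}  orig:{A}
  cell(0,1) ca: {S}
  cell(1,2) aa: {B,X6}  orig:{B}
  cell(2,3) aa: {B,X6}  orig:{B}
  cell(3,4) aa: {B,X6}  orig:{B}
  cell(4,5) aa: {B,X6}  orig:{B}
  cell(5,6) aa: {B,X6}  orig:{B}
  cell(6,7) ac: {C}
  cell(7,8) ca: {S}
  cell(8,9) aa: {B,X6}  orig:{B}
  cell(0,2) caa: ∅
  cell(1,3) aaa: {S}
  cell(2,4) aaa: {S}
  cell(3,5) aaa: {S}
  cell(4,6) aaa: {S}
  cell(5,7) aac: ∅
  cell(6,8) aca: {X7}  orig:{}
  cell(7,9) caa: ∅
  cell(0,3) caaa: ∅
  cell(1,4) aaaa: {X5,X7}  orig:{}
  cell(2,5) aaaa: {X5,X7}  orig:{}
  cell(3,6) aaaa: {X5,X7}  orig:{}
  cell(4,7) aaac: ∅
  cell(5,8) aaca: ∅
  cell(6,9) acaa: {X3}  orig:{}
  cell(0,4) caaaa: ∅
  cell(1,5) aaaaa: {C}
  cell(2,6) aaaaa: {C}
  cell(3,7) aaaac: {X4}  orig:{}
  cell(4,8) aaaca: ∅
  cell(5,9) aacaa: ∅
  cell(0,5) caaaaa: ∅
  cell(1,6) aaaaaa: ∅
  cell(2,7) aaaaac: {A}
  cell(3,8) aaaaca: ∅
  cell(4,9) aaacaa: ∅
  cell(0,6) caaaaaa: {X4}  orig:{}
  cell(1,7) aaaaaac: {X6}  orig:{}
  cell(2,8) aaaaaca: {X6}  orig:{}
  cell(3,9) aaaacaa: ∅
  cell(0,7) caaaaaac: ∅
  cell(1,8) aaaaaaca: ∅
  cell(2,9) aaaaacaa: ∅
  cell(0,8) caaaaaaca: ∅
  cell(1,9) aaaaaacaa: {A}
  cell(0,9) caaaaaacaa: {S}

S ∈ T[0,9] ⇒ YES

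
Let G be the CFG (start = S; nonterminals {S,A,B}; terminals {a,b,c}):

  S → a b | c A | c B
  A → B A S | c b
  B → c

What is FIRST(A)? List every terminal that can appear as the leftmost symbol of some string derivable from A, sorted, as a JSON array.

FIRST iteration:
pass 1:
  A via A→c b: +{c}
  B via B→c: +{c}
  S via S→a b: +{a}
  S via S→c A: +{c}
  FIRST(S)={a,c}  FIRST(A)={c}  FIRST(B)={c}
pass 2: (no change)
  FIRST(S)={a,c}  FIRST(A)={c}  FIRST(B)={c}

FIRST(A) = ["c"]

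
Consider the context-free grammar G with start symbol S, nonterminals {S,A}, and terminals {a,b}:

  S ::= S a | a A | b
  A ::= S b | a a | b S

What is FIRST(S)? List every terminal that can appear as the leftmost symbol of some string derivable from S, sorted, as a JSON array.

FIRST iteration:
round 1:
  A via A→a a: +{a}
  A via A→b S: +{b}
  S via S→a A: +{a}
  S via S→b: +{b}
  FIRST[S]={a,b}  FIRST[A]={a,b}
round 2: (stable)
  FIRST[S]={a,b}  FIRST[A]={a,b}

FIRST(S) = ["a", "b"]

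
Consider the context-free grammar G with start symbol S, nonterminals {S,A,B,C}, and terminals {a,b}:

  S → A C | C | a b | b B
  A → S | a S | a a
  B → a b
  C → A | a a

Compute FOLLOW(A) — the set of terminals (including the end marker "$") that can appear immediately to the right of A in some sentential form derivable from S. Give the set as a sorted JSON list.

FIRST sets, iterate to fixpoint:
pass 1:
  A via A→a S: +{a}
  B via B→a b: +{a}
  C via C→A: +{a}
  S via S→A C: +{a}
  S via S→b B: +{b}
  FIRST(S)={a,b}  FIRST(A)={a}  FIRST(B)={a}  FIRST(C)={a}
pass 2:
  A via A→S: +{b}
  C via C→A: +{b}
  FIRST(S)={a,b}  FIRST(A)={a,b}  FIRST(B)={a}  FIRST(C)={a,b}
pass 3: — fixpoint
  FIRST(S)={a,b}  FIRST(A)={a,b}  FIRST(B)={a}  FIRST(C)={a,b}

Compute FOLLOW by fixpoint:
seed FOLLOW(S) with $
round 1:
  S→A C: FOLLOW(A) ⊇ FIRST(C) = {a,b}; new: +{a,b}
  S→A C: FOLLOW(C) ⊇ FOLLOW(S) ⊇ {$}; new: +{$}
  S→b B: FOLLOW(B) ⊇ FOLLOW(S) ⊇ {$}; new: +{$}
  FOLLOW(S)={$}  FOLLOW(A)={a,b}  FOLLOW(B)={$}  FOLLOW(C)={$}
round 2:
  A→S: FOLLOW(S) ⊇ FOLLOW(A) ⊇ {a,b}; new: +{a,b}
  C→A: FOLLOW(A) ⊇ FOLLOW(C) ⊇ {$}; new: +{$}
  S→A C: FOLLOW(C) ⊇ FOLLOW(S) ⊇ {$,a,b}; new: +{a,b}
  S→b B: FOLLOW(B) ⊇ FOLLOW(S) ⊇ {$,a,b}; new: +{a,b}
  FOLLOW(S)={$,a,b}  FOLLOW(A)={$,a,b}  FOLLOW(B)={$,a,b}  FOLLOW(C)={$,a,b}
round 3: done
  FOLLOW(S)={$,a,b}  FOLLOW(A)={$,a,b}  FOLLOW(B)={$,a,b}  FOLLOW(C)={$,a,b}

FOLLOW(A) = ["$", "a", "b"]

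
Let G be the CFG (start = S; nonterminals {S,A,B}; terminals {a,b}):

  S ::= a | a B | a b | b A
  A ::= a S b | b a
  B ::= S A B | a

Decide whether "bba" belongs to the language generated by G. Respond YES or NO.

CNF form of G:
  S -> T0 B | T0 T1 | T1 A | a
  A -> T0 X2 | T1 T0
  B -> S X3 | a
  T0 -> a
  T1 -> b
  X2 -> S T1
  X3 -> A B

CYK table (by increasing span):
  cell(0,0) b: {T1}  orig:{}
  cell(1,1) b: {T1}  orig:{}
  cell(2,2) a: {B,S,T0}  orig:{B,S}
  cell(0,1) bb: ∅
  cell(1,2) ba: {A}
  cell(0,2) bba: {S}

S ∈ T[0,2] ⇒ YES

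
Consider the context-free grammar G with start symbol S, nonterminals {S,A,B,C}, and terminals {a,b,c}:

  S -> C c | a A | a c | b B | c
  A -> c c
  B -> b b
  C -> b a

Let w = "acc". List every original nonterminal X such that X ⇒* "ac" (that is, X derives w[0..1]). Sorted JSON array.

Convert to CNF:
  S -> C T0 | T1 B | T2 A | T2 T0 | c
  A -> T0 T0
  B -> T1 T1
  C -> T1 T2
  T0 -> c
  T1 -> b
  T2 -> a

CYK fill (cells [i..j] with 0 ≤ i ≤ j ≤ 1 only):
  [0..0]={T2}  "a"  orig:{}
  [1..1]={S,T0}  "c"  orig:{S}
  [0..1]={S}  "ac"

Original NTs in T[0,1] deriving "ac": ["S"]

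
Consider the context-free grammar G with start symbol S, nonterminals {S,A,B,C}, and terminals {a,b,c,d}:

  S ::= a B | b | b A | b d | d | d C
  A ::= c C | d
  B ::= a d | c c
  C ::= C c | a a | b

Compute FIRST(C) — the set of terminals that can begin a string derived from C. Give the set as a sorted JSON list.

FIRST sets, iterate to fixpoint:
[1]
  A via A→c C: +{c}
  A via A→d: +{d}
  B via B→a d: +{a}
  B via B→c c: +{c}
  C via C→a a: +{a}
  C via C→b: +{b}
  S via S→a B: +{a}
  S via S→b: +{b}
  S via S→d: +{d}
  FIRST(S)={a,b,d}  FIRST(A)={c,d}  FIRST(B)={a,c}  FIRST(C)={a,b}
[2] (stable)
  FIRST(S)={a,b,d}  FIRST(A)={c,d}  FIRST(B)={a,c}  FIRST(C)={a,b}

FIRST(C) = ["a", "b"]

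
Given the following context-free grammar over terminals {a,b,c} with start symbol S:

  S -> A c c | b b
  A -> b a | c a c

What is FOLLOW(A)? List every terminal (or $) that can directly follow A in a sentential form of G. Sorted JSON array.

Compute FIRST by fixpoint:
[1]
  A via A→b a: +{b}
  A via A→c a c: +{c}
  S via S→A c c: +{b,c}
  S: {b,c}  A: {b,c}
[2] (no change)
  S: {b,c}  A: {b,c}

Compute FOLLOW by fixpoint:
initialize: $ ∈ FOLLOW(S)
pass 1:
  S→A c c: FOLLOW(A) ⊇ FIRST(c) = {c}; new: +{c}
  S: {$}  A: {c}
pass 2: (no change)
  S: {$}  A: {c}

FOLLOW(A) = ["c"]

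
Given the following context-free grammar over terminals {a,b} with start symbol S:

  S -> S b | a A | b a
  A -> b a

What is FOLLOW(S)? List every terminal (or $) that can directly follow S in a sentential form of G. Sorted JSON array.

FIRST sets, iterate to fixpoint:
pass 1:
  A via A→b a: +{b}
  S via S→a A: +{a}
  S via S→b a: +{b}
  FIRST[S]={a,b}  FIRST[A]={b}
pass 2: (stable)
  FIRST[S]={a,b}  FIRST[A]={b}

FOLLOW iteration:
initialize: $ ∈ FOLLOW(S)
[1]
  S→S b: FOLLOW(S) ⊇ FIRST(b) = {b}; new: +{b}
  S→a A: FOLLOW(A) ⊇ FOLLOW(S) ⊇ {$,b}; new: +{$,b}
  S: {$,b}  A: {$,b}
[2] (stable)
  S: {$,b}  A: {$,b}

FOLLOW(S) = ["$", "b"]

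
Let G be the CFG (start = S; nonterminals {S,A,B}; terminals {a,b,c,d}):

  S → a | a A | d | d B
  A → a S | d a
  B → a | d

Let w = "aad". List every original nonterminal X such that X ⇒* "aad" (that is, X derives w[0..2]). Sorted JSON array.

Convert to CNF:
  S -> T0 A | T1 B | a | d
  A -> T0 S | T1 T0
  B -> a | d
  T0 -> a
  T1 -> d

Fill CYK table bottom-up, restricted to cells inside w[0..2]:
  cell(0,0) a: {B,S,T0}  orig:{B,S}
  cell(1,1) a: {B,S,T0}  orig:{B,S}
  cell(2,2) d: {B,S,T1}  orig:{B,S}
  cell(0,1) aa: {A}
  cell(1,2) ad: {A}
  cell(0,2) aad: {S}

Original NTs in T[0,2] deriving "aad": ["S"]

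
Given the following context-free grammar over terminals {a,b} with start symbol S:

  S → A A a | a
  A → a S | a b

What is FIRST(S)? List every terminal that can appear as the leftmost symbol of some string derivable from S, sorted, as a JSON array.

FIRST sets, iterate to fixpoint:
round 1:
  A via A→a S: +{a}
  S via S→A A a: +{a}
  FIRST(S)={a}  FIRST(A)={a}
round 2: (stable)
  FIRST(S)={a}  FIRST(A)={a}

FIRST(S) = ["a"]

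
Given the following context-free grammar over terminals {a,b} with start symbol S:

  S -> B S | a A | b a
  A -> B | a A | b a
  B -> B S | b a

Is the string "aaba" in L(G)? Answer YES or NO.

Convert to CNF:
  S -> B S | T0 A | T1 T0
  A -> B S | T0 A | T1 T0
  B -> B S | T1 T0
  T0 -> a
  T1 -> b

CYK fill:
  [0..0]={T0}  "a"  orig:{}
  [1..1]={T0}  "a"  orig:{}
  [2..2]={T1}  "b"  orig:{}
  [3..3]={T0}  "a"  orig:{}
  [0..1]=∅  "aa"
  [1..2]=∅  "ab"
  [2..3]={A,B,S}  "ba"
  [0..2]=∅  "aab"
  [1..3]={A,S}  "aba"
  [0..3]={A,S}  "aaba"

S ∈ T[0,3] ⇒ YES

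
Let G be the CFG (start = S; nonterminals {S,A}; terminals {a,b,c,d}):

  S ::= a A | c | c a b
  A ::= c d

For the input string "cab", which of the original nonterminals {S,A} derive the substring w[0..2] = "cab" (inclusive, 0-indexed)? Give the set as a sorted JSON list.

Convert to CNF:
  S -> T0 X4 | T2 A | c
  A -> T0 T1
  T0 -> c
  T1 -> d
  T2 -> a
  T3 -> b
  X4 -> T2 T3

CYK fill — only the sub-triangle for w[0..2]:
  [0..0]={S,T0}  "c"  orig:{S}
  [1..1]={T2}  "a"  orig:{}
  [2..2]={T3}  "b"  orig:{}
  [0..1]=∅  "ca"
  [1..2]={X4}  "ab"  orig:{}
  [0..2]={S}  "cab"

Original NTs in T[0,2] deriving "cab": ["S"]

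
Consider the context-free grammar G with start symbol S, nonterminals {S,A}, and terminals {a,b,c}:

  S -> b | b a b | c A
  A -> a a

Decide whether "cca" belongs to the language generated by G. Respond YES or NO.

Convert to CNF:
  S -> T1 X3 | T2 A | b
  A -> T0 T0
  T0 -> a
  T1 -> b
  T2 -> c
  X3 -> T0 T1

CYK fill:
  [0..0]={T2}  "c"  orig:{}
  [1..1]={T2}  "c"  orig:{}
  [2..2]={T0}  "a"  orig:{}
  [0..1]=∅  "cc"
  [1..2]=∅  "ca"
  [0..2]=∅  "cca"

S ∉ T[0,2] ⇒ NO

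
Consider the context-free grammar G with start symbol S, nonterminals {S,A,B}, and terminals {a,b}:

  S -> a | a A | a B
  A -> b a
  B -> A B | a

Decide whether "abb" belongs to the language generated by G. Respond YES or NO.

CNF form of G:
  S -> T1 A | T1 B | a
  A -> T0 T1
  B -> A B | a
  T0 -> b
  T1 -> a

Fill CYK table bottom-up:
  [0..0]={B,S,T1}  "a"  orig:{B,S}
  [1..1]={T0}  "b"  orig:{}
  [2..2]={T0}  "b"  orig:{}
  [0..1]=∅  "ab"
  [1..2]=∅  "bb"
  [0..2]=∅  "abb"

S ∉ T[0,2] ⇒ NO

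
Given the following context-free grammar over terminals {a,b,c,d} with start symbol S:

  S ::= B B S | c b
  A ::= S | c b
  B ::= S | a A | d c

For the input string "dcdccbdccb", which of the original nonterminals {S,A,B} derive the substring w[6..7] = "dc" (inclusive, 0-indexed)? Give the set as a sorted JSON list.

CNF form of G:
  S -> B X6 | T0 T1
  A -> B X4 | T0 T1
  B -> B X5 | T0 T1 | T2 A | T3 T0
  T0 -> c
  T1 -> b
  T2 -> a
  T3 -> d
  X4 -> B S
  X5 -> B S
  X6 -> B S

CYK table (by increasing span), restricted to cells inside w[6..7]:
  T[6,6] 'd' = {T3}  orig:{}
  T[7,7] 'c' = {T0}  orig:{}
  T[6,7] 'dc' = {B}

Original NTs in T[6,7] deriving "dc": ["B"]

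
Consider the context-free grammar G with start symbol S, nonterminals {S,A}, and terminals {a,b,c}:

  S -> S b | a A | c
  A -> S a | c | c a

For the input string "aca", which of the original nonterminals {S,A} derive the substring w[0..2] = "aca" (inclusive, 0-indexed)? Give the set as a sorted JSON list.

CNF form of G:
  S -> S T2 | T0 A | c
  A -> S T0 | T1 T0 | c
  T0 -> a
  T1 -> c
  T2 -> b

CYK fill, restricted to cells inside w[0..2]:
  T[0,0] 'a' = {T0}  orig:{}
  T[1,1] 'c' = {A,S,T1}  orig:{A,S}
  T[2,2] 'a' = {T0}  orig:{}
  T[0,1] 'ac' = {S}
  T[1,2] 'ca' = {A}
  T[0,2] 'aca' = {A,S}

Original NTs in T[0,2] deriving "aca": ["A", "S"]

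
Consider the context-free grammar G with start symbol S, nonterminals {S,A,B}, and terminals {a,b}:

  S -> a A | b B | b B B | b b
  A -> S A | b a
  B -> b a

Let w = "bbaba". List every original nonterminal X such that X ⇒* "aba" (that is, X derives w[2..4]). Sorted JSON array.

CNF form of G:
  S -> T0 B | T0 T0 | T0 X2 | T1 A
  A -> S A | T0 T1
  B -> T0 T1
  T0 -> b
  T1 -> a
  X2 -> B B

Fill CYK table bottom-up, restricted to cells inside w[2..4]:
  cell(2,2) a: {T1}  orig:{}
  cell(3,3) b: {T0}  orig:{}
  cell(4,4) a: {T1}  orig:{}
  cell(2,3) ab: ∅
  cell(3,4) ba: {A,B}
  cell(2,4) aba: {S}

Original NTs in T[2,4] deriving "aba": ["S"]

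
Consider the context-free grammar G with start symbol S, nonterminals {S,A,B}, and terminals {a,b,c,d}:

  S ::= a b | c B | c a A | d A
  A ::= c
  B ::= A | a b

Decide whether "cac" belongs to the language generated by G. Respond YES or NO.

Convert to CNF:
  S -> T0 T1 | T2 B | T2 X4 | T3 A
  A -> c
  B -> T0 T1 | c
  T0 -> a
  T1 -> b
  T2 -> c
  T3 -> d
  X4 -> T0 A

CYK fill:
  T[0,0] 'c' = {A,B,T2}  orig:{A,B}
  T[1,1] 'a' = {T0}  orig:{}
  T[2,2] 'c' = {A,B,T2}  orig:{A,B}
  T[0,1] 'ca' = ∅
  T[1,2] 'ac' = {X4}  orig:{}
  T[0,2] 'cac' = {S}

S ∈ T[0,2] ⇒ YES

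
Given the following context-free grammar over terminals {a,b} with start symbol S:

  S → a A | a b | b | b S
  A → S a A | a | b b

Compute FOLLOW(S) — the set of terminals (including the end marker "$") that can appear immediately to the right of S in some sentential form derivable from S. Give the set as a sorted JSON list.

FIRST sets, iterate to fixpoint:
pass 1:
  A via A→a: +{a}
  A via A→b b: +{b}
  S via S→a A: +{a}
  S via S→b: +{b}
  FIRST(S)={a,b}  FIRST(A)={a,b}
pass 2: (no change)
  FIRST(S)={a,b}  FIRST(A)={a,b}

FOLLOW sets:
initialize: $ ∈ FOLLOW(S)
iter 1:
  A→S a A: FOLLOW(S) ⊇ FIRST(a) = {a}; new: +{a}
  S→a A: FOLLOW(A) ⊇ FOLLOW(S) ⊇ {$,a}; new: +{$,a}
  FOLLOW[S]={$,a}  FOLLOW[A]={$,a}
iter 2: (stable)
  FOLLOW[S]={$,a}  FOLLOW[A]={$,a}

FOLLOW(S) = ["$", "a"]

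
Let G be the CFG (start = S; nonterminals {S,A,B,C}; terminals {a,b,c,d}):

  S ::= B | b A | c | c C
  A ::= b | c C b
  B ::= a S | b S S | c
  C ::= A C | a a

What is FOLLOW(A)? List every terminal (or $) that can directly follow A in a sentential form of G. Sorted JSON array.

FIRST sets, iterate to fixpoint:
pass 1:
  A via A→b: +{b}
  A via A→c C b: +{c}
  B via B→a S: +{a}
  B via B→b S S: +{b}
  B via B→c: +{c}
  C via C→A C: +{b,c}
  C via C→a a: +{a}
  S via S→B: +{a,b,c}
  FIRST[S]={a,b,c}  FIRST[A]={b,c}  FIRST[B]={a,b,c}  FIRST[C]={a,b,c}
pass 2: (no change)
  FIRST[S]={a,b,c}  FIRST[A]={b,c}  FIRST[B]={a,b,c}  FIRST[C]={a,b,c}

Compute FOLLOW by fixpoint:
initialize: $ ∈ FOLLOW(S)
pass 1:
  A→c C b: FOLLOW(C) ⊇ FIRST(b) = {b}; new: +{b}
  B→b S S: FOLLOW(S) ⊇ FIRST(S) = {a,b,c}; new: +{a,b,c}
  C→A C: FOLLOW(A) ⊇ FIRST(C) = {a,b,c}; new: +{a,b,c}
  S→B: FOLLOW(B) ⊇ FOLLOW(S) ⊇ {$,a,b,c}; new: +{$,a,b,c}
  S→b A: FOLLOW(A) ⊇ FOLLOW(S) ⊇ {$,a,b,c}; new: +{$}
  S→c C: FOLLOW(C) ⊇ FOLLOW(S) ⊇ {$,a,b,c}; new: +{$,a,c}
  FOLLOW[S]={$,a,b,c}  FOLLOW[A]={$,a,b,c}  FOLLOW[B]={$,a,b,c}  FOLLOW[C]={$,a,b,c}
pass 2: done
  FOLLOW[S]={$,a,b,c}  FOLLOW[A]={$,a,b,c}  FOLLOW[B]={$,a,b,c}  FOLLOW[C]={$,a,b,c}

FOLLOW(A) = ["$", "a", "b", "c"]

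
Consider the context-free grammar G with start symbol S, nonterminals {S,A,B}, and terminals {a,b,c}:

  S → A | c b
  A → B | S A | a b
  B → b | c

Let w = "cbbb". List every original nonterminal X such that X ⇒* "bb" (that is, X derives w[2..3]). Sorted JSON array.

CNF form of G:
  S -> S A | T0 T1 | T2 T1 | b | c
  A -> S A | T0 T1 | b | c
  B -> b | c
  T0 -> a
  T1 -> b
  T2 -> c

CYK fill, restricted to cells inside w[2..3]:
  T[2,2] 'b' = {A,B,S,T1}  orig:{A,B,S}
  T[3,3] 'b' = {A,B,S,T1}  orig:{A,B,S}
  T[2,3] 'bb' = {A,S}

Original NTs in T[2,3] deriving "bb": ["A", "S"]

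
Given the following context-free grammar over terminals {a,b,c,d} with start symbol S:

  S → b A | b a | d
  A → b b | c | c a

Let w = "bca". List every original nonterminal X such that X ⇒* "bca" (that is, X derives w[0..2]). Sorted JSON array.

CNF form of G:
  S -> T0 A | T0 T2 | d
  A -> T0 T0 | T1 T2 | c
  T0 -> b
  T1 -> c
  T2 -> a

Fill CYK table bottom-up, restricted to cells inside w[0..2]:
  [0..0]={T0}  "b"  orig:{}
  [1..1]={A,T1}  "c"  orig:{A}
  [2..2]={T2}  "a"  orig:{}
  [0..1]={S}  "bc"
  [1..2]={A}  "ca"
  [0..2]={S}  "bca"

Original NTs in T[0,2] deriving "bca": ["S"]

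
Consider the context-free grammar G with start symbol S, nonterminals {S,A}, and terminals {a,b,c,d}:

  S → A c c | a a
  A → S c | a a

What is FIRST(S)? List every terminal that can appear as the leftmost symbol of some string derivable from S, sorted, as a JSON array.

FIRST iteration:
[1]
  A via A→a a: +{a}
  S via S→A c c: +{a}
  FIRST(S)={a}  FIRST(A)={a}
[2] (stable)
  FIRST(S)={a}  FIRST(A)={a}

FIRST(S) = ["a"]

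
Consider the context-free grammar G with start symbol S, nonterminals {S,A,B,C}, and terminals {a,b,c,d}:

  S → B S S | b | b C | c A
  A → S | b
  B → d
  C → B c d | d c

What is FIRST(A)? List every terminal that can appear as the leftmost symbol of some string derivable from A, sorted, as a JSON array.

FIRST sets, iterate to fixpoint:
pass 1:
  A via A→b: +{b}
  B via B→d: +{d}
  C via C→B c d: +{d}
  S via S→B S S: +{d}
  S via S→b: +{b}
  S via S→c A: +{c}
  FIRST(S)={b,c,d}  FIRST(A)={b}  FIRST(B)={d}  FIRST(C)={d}
pass 2:
  A via A→S: +{c,d}
  FIRST(S)={b,c,d}  FIRST(A)={b,c,d}  FIRST(B)={d}  FIRST(C)={d}
pass 3: (stable)
  FIRST(S)={b,c,d}  FIRST(A)={b,c,d}  FIRST(B)={d}  FIRST(C)={d}

FIRST(A) = ["b", "c", "d"]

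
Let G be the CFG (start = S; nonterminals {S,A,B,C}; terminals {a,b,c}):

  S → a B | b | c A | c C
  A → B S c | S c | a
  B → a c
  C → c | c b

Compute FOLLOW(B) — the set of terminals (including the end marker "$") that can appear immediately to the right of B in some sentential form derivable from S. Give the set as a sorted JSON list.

FIRST iteration:
iter 1:
  A via A→a: +{a}
  B via B→a c: +{a}
  C via C→c: +{c}
  S via S→a B: +{a}
  S via S→b: +{b}
  S via S→c A: +{c}
  FIRST[S]={a,b,c}  FIRST[A]={a}  FIRST[B]={a}  FIRST[C]={c}
iter 2:
  A via A→S c: +{b,c}
  FIRST[S]={a,b,c}  FIRST[A]={a,b,c}  FIRST[B]={a}  FIRST[C]={c}
iter 3: (no change)
  FIRST[S]={a,b,c}  FIRST[A]={a,b,c}  FIRST[B]={a}  FIRST[C]={c}

FOLLOW iteration:
initialize: $ ∈ FOLLOW(S)
round 1:
  A→B S c: FOLLOW(B) ⊇ FIRST(S) = {a,b,c}; new: +{a,b,c}
  A→B S c: FOLLOW(S) ⊇ FIRST(c) = {c}; new: +{c}
  S→a B: FOLLOW(B) ⊇ FOLLOW(S) ⊇ {$,c}; new: +{$}
  S→c A: FOLLOW(A) ⊇ FOLLOW(S) ⊇ {$,c}; new: +{$,c}
  S→c C: FOLLOW(C) ⊇ FOLLOW(S) ⊇ {$,c}; new: +{$,c}
  FOLLOW[S]={$,c}  FOLLOW[A]={$,c}  FOLLOW[B]={$,a,b,c}  FOLLOW[C]={$,c}
round 2: (no change)
  FOLLOW[S]={$,c}  FOLLOW[A]={$,c}  FOLLOW[B]={$,a,b,c}  FOLLOW[C]={$,c}

FOLLOW(B) = ["$", "a", "b", "c"]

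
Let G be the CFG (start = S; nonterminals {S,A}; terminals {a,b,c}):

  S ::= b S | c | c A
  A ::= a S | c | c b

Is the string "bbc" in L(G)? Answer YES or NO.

Convert to CNF:
  S -> T1 A | T2 S | c
  A -> T0 S | T1 T2 | c
  T0 -> a
  T1 -> c
  T2 -> b

Fill CYK table bottom-up:
  [0..0]={T2}  "b"  orig:{}
  [1..1]={T2}  "b"  orig:{}
  [2..2]={A,S,T1}  "c"  orig:{A,S}
  [0..1]=∅  "bb"
  [1..2]={S}  "bc"
  [0..2]={S}  "bbc"

S ∈ T[0,2] ⇒ YES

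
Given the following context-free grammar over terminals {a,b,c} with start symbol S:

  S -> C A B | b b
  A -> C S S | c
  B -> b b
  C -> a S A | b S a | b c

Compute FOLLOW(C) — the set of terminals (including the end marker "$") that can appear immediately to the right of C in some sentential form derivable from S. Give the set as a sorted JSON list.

Compute FIRST by fixpoint:
[1]
  A via A→c: +{c}
  B via B→b b: +{b}
  C via C→a S A: +{a}
  C via C→b S a: +{b}
  S via S→C A B: +{a,b}
  FIRST(S)={a,b}  FIRST(A)={c}  FIRST(B)={b}  FIRST(C)={a,b}
[2]
  A via A→C S S: +{a,b}
  FIRST(S)={a,b}  FIRST(A)={a,b,c}  FIRST(B)={b}  FIRST(C)={a,b}
[3] done
  FIRST(S)={a,b}  FIRST(A)={a,b,c}  FIRST(B)={b}  FIRST(C)={a,b}

FOLLOW sets:
FOLLOW(S) := {$}
iter 1:
  A→C S S: FOLLOW(C) ⊇ FIRST(S) = {a,b}; new: +{a,b}
  A→C S S: FOLLOW(S) ⊇ FIRST(S) = {a,b}; new: +{a,b}
  C→a S A: FOLLOW(S) ⊇ FIRST(A) = {a,b,c}; new: +{c}
  C→a S A: FOLLOW(A) ⊇ FOLLOW(C) ⊇ {a,b}; new: +{a,b}
  S→C A B: FOLLOW(C) ⊇ FIRST(A) = {a,b,c}; new: +{c}
  S→C A B: FOLLOW(B) ⊇ FOLLOW(S) ⊇ {$,a,b,c}; new: +{$,a,b,c}
  FOLLOW[S]={$,a,b,c}  FOLLOW[A]={a,b}  FOLLOW[B]={$,a,b,c}  FOLLOW[C]={a,b,c}
iter 2:
  C→a S A: FOLLOW(A) ⊇ FOLLOW(C) ⊇ {a,b,c}; new: +{c}
  FOLLOW[S]={$,a,b,c}  FOLLOW[A]={a,b,c}  FOLLOW[B]={$,a,b,c}  FOLLOW[C]={a,b,c}
iter 3: (stable)
  FOLLOW[S]={$,a,b,c}  FOLLOW[A]={a,b,c}  FOLLOW[B]={$,a,b,c}  FOLLOW[C]={a,b,c}

FOLLOW(C) = ["a", "b", "c"]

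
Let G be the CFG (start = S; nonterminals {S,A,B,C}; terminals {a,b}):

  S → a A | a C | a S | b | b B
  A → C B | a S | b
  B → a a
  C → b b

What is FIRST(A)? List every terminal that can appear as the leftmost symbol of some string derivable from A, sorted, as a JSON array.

FIRST iteration:
[1]
  A via A→a S: +{a}
  A via A→b: +{b}
  B via B→a a: +{a}
  C via C→b b: +{b}
  S via S→a A: +{a}
  S via S→b: +{b}
  FIRST(S)={a,b}  FIRST(A)={a,b}  FIRST(B)={a}  FIRST(C)={b}
[2] (no change)
  FIRST(S)={a,b}  FIRST(A)={a,b}  FIRST(B)={a}  FIRST(C)={b}

FIRST(A) = ["a", "b"]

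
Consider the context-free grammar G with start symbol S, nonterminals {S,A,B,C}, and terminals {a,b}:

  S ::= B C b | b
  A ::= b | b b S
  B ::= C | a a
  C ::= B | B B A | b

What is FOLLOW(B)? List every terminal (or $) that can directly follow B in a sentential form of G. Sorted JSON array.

FIRST iteration:
pass 1:
  A via A→b: +{b}
  B via B→a a: +{a}
  C via C→B: +{a}
  C via C→b: +{b}
  S via S→B C b: +{a}
  S via S→b: +{b}
  FIRST(S)={a,b}  FIRST(A)={b}  FIRST(B)={a}  FIRST(C)={a,b}
pass 2:
  B via B→C: +{b}
  FIRST(S)={a,b}  FIRST(A)={b}  FIRST(B)={a,b}  FIRST(C)={a,b}
pass 3: (stable)
  FIRST(S)={a,b}  FIRST(A)={b}  FIRST(B)={a,b}  FIRST(C)={a,b}

Compute FOLLOW by fixpoint:
seed FOLLOW(S) with $
pass 1:
  C→B B A: FOLLOW(B) ⊇ FIRST(B) = {a,b}; new: +{a,b}
  S→B C b: FOLLOW(C) ⊇ FIRST(b) = {b}; new: +{b}
  S: {$}  A: {}  B: {a,b}  C: {b}
pass 2:
  B→C: FOLLOW(C) ⊇ FOLLOW(B) ⊇ {a,b}; new: +{a}
  C→B B A: FOLLOW(A) ⊇ FOLLOW(C) ⊇ {a,b}; new: +{a,b}
  S: {$}  A: {a,b}  B: {a,b}  C: {a,b}
pass 3:
  A→b b S: FOLLOW(S) ⊇ FOLLOW(A) ⊇ {a,b}; new: +{a,b}
  S: {$,a,b}  A: {a,b}  B: {a,b}  C: {a,b}
pass 4: (stable)
  S: {$,a,b}  A: {a,b}  B: {a,b}  C: {a,b}

FOLLOW(B) = ["a", "b"]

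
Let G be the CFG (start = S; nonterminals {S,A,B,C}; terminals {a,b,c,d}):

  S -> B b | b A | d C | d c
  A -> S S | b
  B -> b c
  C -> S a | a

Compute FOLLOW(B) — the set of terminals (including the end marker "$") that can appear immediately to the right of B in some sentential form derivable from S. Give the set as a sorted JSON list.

FIRST iteration:
iter 1:
  A via A→b: +{b}
  B via B→b c: +{b}
  C via C→a: +{a}
  S via S→B b: +{b}
  S via S→d C: +{d}
  FIRST(S)={b,d}  FIRST(A)={b}  FIRST(B)={b}  FIRST(C)={a}
iter 2:
  A via A→S S: +{d}
  C via C→S a: +{b,d}
  FIRST(S)={b,d}  FIRST(A)={b,d}  FIRST(B)={b}  FIRST(C)={a,b,d}
iter 3: (stable)
  FIRST(S)={b,d}  FIRST(A)={b,d}  FIRST(B)={b}  FIRST(C)={a,b,d}

FOLLOW iteration:
seed FOLLOW(S) with $
iter 1:
  A→S S: FOLLOW(S) ⊇ FIRST(S) = {b,d}; new: +{b,d}
  C→S a: FOLLOW(S) ⊇ FIRST(a) = {a}; new: +{a}
  S→B b: FOLLOW(B) ⊇ FIRST(b) = {b}; new: +{b}
  S→b A: FOLLOW(A) ⊇ FOLLOW(S) ⊇ {$,a,b,d}; new: +{$,a,b,d}
  S→d C: FOLLOW(C) ⊇ FOLLOW(S) ⊇ {$,a,b,d}; new: +{$,a,b,d}
  FOLLOW(S)={$,a,b,d}  FOLLOW(A)={$,a,b,d}  FOLLOW(B)={b}  FOLLOW(C)={$,a,b,d}
iter 2: done
  FOLLOW(S)={$,a,b,d}  FOLLOW(A)={$,a,b,d}  FOLLOW(B)={b}  FOLLOW(C)={$,a,b,d}

FOLLOW(B) = ["b"]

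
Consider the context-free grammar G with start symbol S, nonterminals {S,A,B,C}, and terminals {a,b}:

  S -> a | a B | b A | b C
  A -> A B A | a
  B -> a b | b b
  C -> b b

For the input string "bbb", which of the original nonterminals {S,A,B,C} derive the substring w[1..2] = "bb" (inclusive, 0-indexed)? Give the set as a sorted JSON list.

Convert to CNF:
  S -> T0 B | T1 A | T1 C | a
  A -> A X2 | a
  B -> T0 T1 | T1 T1
  C -> T1 T1
  T0 -> a
  T1 -> b
  X2 -> B A

CYK table (by increasing span), restricted to cells inside w[1..2]:
  [1..1]={T1}  "b"  orig:{}
  [2..2]={T1}  "b"  orig:{}
  [1..2]={B,C}  "bb"

Original NTs in T[1,2] deriving "bb": ["B", "C"]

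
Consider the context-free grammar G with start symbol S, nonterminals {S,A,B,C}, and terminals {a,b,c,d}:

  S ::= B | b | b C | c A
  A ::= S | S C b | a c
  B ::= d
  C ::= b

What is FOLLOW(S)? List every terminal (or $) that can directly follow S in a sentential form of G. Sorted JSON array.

Compute FIRST by fixpoint:
[1]
  A via A→a c: +{a}
  B via B→d: +{d}
  C via C→b: +{b}
  S via S→B: +{d}
  S via S→b: +{b}
  S via S→c A: +{c}
  FIRST(S)={b,c,d}  FIRST(A)={a}  FIRST(B)={d}  FIRST(C)={b}
[2]
  A via A→S: +{b,c,d}
  FIRST(S)={b,c,d}  FIRST(A)={a,b,c,d}  FIRST(B)={d}  FIRST(C)={b}
[3] done
  FIRST(S)={b,c,d}  FIRST(A)={a,b,c,d}  FIRST(B)={d}  FIRST(C)={b}

Compute FOLLOW by fixpoint:
FOLLOW(S) := {$}
iter 1:
  A→S C b: FOLLOW(S) ⊇ FIRST(C) = {b}; new: +{b}
  A→S C b: FOLLOW(C) ⊇ FIRST(b) = {b}; new: +{b}
  S→B: FOLLOW(B) ⊇ FOLLOW(S) ⊇ {$,b}; new: +{$,b}
  S→b C: FOLLOW(C) ⊇ FOLLOW(S) ⊇ {$,b}; new: +{$}
  S→c A: FOLLOW(A) ⊇ FOLLOW(S) ⊇ {$,b}; new: +{$,b}
  FOLLOW(S)={$,b}  FOLLOW(A)={$,b}  FOLLOW(B)={$,b}  FOLLOW(C)={$,b}
iter 2: — fixpoint
  FOLLOW(S)={$,b}  FOLLOW(A)={$,b}  FOLLOW(B)={$,b}  FOLLOW(C)={$,b}

FOLLOW(S) = ["$", "b"]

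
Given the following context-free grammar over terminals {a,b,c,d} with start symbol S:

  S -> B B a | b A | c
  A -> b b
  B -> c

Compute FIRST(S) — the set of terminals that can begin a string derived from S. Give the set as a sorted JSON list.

FIRST sets, iterate to fixpoint:
pass 1:
  A via A→b b: +{b}
  B via B→c: +{c}
  S via S→B B a: +{c}
  S via S→b A: +{b}
  FIRST[S]={b,c}  FIRST[A]={b}  FIRST[B]={c}
pass 2: (stable)
  FIRST[S]={b,c}  FIRST[A]={b}  FIRST[B]={c}

FIRST(S) = ["b", "c"]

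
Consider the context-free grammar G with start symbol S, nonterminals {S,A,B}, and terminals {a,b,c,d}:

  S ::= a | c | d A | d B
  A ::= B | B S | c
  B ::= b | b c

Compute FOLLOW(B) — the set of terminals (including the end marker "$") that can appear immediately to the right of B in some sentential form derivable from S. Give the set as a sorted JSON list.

Compute FIRST by fixpoint:
[1]
  A via A→c: +{c}
  B via B→b: +{b}
  S via S→a: +{a}
  S via S→c: +{c}
  S via S→d A: +{d}
  FIRST[S]={a,c,d}  FIRST[A]={c}  FIRST[B]={b}
[2]
  A via A→B: +{b}
  FIRST[S]={a,c,d}  FIRST[A]={b,c}  FIRST[B]={b}
[3] (no change)
  FIRST[S]={a,c,d}  FIRST[A]={b,c}  FIRST[B]={b}

FOLLOW sets:
initialize: $ ∈ FOLLOW(S)
[1]
  A→B S: FOLLOW(B) ⊇ FIRST(S) = {a,c,d}; new: +{a,c,d}
  S→d A: FOLLOW(A) ⊇ FOLLOW(S) ⊇ {$}; new: +{$}
  S→d B: FOLLOW(B) ⊇ FOLLOW(S) ⊇ {$}; new: +{$}
  S: {$}  A: {$}  B: {$,a,c,d}
[2] — fixpoint
  S: {$}  A: {$}  B: {$,a,c,d}

FOLLOW(B) = ["$", "a", "c", "d"]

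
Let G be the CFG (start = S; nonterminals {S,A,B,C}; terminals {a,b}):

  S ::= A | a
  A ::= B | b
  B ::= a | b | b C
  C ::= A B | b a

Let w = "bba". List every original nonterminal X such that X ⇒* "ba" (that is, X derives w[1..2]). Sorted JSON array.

CNF form of G:
  S -> T0 C | a | b
  A -> T0 C | a | b
  B -> T0 C | a | b
  C -> A B | T0 T1
  T0 -> b
  T1 -> a

CYK fill (cells [i..j] with 1 ≤ i ≤ j ≤ 2 only):
  T[1,1] 'b' = {A,B,S,T0}  orig:{A,B,S}
  T[2,2] 'a' = {A,B,S,T1}  orig:{A,B,S}
  T[1,2] 'ba' = {C}

Original NTs in T[1,2] deriving "ba": ["C"]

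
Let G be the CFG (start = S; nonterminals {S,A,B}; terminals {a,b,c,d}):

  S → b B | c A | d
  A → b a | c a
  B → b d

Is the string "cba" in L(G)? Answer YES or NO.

CNF form of G:
  S -> T0 B | T2 A | d
  A -> T0 T1 | T2 T1
  B -> T0 T3
  T0 -> b
  T1 -> a
  T2 -> c
  T3 -> d

CYK fill:
  cell(0,0) c: {T2}  orig:{}
  cell(1,1) b: {T0}  orig:{}
  cell(2,2) a: {T1}  orig:{}
  cell(0,1) cb: ∅
  cell(1,2) ba: {A}
  cell(0,2) cba: {S}

S ∈ T[0,2] ⇒ YES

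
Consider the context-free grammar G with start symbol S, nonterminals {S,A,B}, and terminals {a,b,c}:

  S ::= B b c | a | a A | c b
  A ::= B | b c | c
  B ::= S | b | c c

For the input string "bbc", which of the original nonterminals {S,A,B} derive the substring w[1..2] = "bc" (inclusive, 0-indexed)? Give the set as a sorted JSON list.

CNF form of G:
  S -> B X5 | T1 T0 | T2 A | a
  A -> B X3 | T0 T1 | T1 T0 | T1 T1 | T2 A | a | b | c
  B -> B X4 | T1 T0 | T1 T1 | T2 A | a | b
  T0 -> b
  T1 -> c
  T2 -> a
  X3 -> T0 T1
  X4 -> T0 T1
  X5 -> T0 T1

CYK table (by increasing span), restricted to cells inside w[1..2]:
  T[1,1] 'b' = {A,B,T0}  orig:{A,B}
  T[2,2] 'c' = {A,T1}  orig:{A}
  T[1,2] 'bc' = {A,X3,X4,X5}  orig:{A}

Original NTs in T[1,2] deriving "bc": ["A"]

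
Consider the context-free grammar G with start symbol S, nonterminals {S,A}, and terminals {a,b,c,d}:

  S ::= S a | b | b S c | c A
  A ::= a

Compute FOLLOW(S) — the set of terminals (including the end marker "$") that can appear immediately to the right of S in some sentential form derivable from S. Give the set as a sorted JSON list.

Compute FIRST by fixpoint:
[1]
  A via A→a: +{a}
  S via S→b: +{b}
  S via S→c A: +{c}
  FIRST[S]={b,c}  FIRST[A]={a}
[2] done
  FIRST[S]={b,c}  FIRST[A]={a}

FOLLOW sets:
seed FOLLOW(S) with $
pass 1:
  S→S a: FOLLOW(S) ⊇ FIRST(a) = {a}; new: +{a}
  S→b S c: FOLLOW(S) ⊇ FIRST(c) = {c}; new: +{c}
  S→c A: FOLLOW(A) ⊇ FOLLOW(S) ⊇ {$,a,c}; new: +{$,a,c}
  FOLLOW(S)={$,a,c}  FOLLOW(A)={$,a,c}
pass 2: (stable)
  FOLLOW(S)={$,a,c}  FOLLOW(A)={$,a,c}

FOLLOW(S) = ["$", "a", "c"]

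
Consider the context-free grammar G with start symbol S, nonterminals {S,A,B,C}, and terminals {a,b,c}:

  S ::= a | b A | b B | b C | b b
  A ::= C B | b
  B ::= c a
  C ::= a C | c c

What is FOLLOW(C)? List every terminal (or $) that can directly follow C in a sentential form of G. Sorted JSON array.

FIRST iteration:
[1]
  A via A→b: +{b}
  B via B→c a: +{c}
  C via C→a C: +{a}
  C via C→c c: +{c}
  S via S→a: +{a}
  S via S→b A: +{b}
  S: {a,b}  A: {b}  B: {c}  C: {a,c}
[2]
  A via A→C B: +{a,c}
  S: {a,b}  A: {a,b,c}  B: {c}  C: {a,c}
[3] (stable)
  S: {a,b}  A: {a,b,c}  B: {c}  C: {a,c}

Compute FOLLOW by fixpoint:
FOLLOW(S) := {$}
iter 1:
  A→C B: FOLLOW(C) ⊇ FIRST(B) = {c}; new: +{c}
  S→b A: FOLLOW(A) ⊇ FOLLOW(S) ⊇ {$}; new: +{$}
  S→b B: FOLLOW(B) ⊇ FOLLOW(S) ⊇ {$}; new: +{$}
  S→b C: FOLLOW(C) ⊇ FOLLOW(S) ⊇ {$}; new: +{$}
  FOLLOW[S]={$}  FOLLOW[A]={$}  FOLLOW[B]={$}  FOLLOW[C]={$,c}
iter 2: (no change)
  FOLLOW[S]={$}  FOLLOW[A]={$}  FOLLOW[B]={$}  FOLLOW[C]={$,c}

FOLLOW(C) = ["$", "c"]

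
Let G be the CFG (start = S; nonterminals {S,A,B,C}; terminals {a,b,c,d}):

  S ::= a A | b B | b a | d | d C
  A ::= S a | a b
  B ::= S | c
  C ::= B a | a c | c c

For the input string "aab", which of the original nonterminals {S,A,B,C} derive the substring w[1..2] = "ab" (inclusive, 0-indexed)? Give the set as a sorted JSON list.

Convert to CNF:
  S -> T0 A | T1 B | T1 T0 | T2 C | d
  A -> S T0 | T0 T1
  B -> T0 A | T1 B | T1 T0 | T2 C | c | d
  C -> B T0 | T0 T3 | T3 T3
  T0 -> a
  T1 -> b
  T2 -> d
  T3 -> c

CYK table (by increasing span) (cells [i..j] with 1 ≤ i ≤ j ≤ 2 only):
  cell(1,1) a: {T0}  orig:{}
  cell(2,2) b: {T1}  orig:{}
  cell(1,2) ab: {A}

Original NTs in T[1,2] deriving "ab": ["A"]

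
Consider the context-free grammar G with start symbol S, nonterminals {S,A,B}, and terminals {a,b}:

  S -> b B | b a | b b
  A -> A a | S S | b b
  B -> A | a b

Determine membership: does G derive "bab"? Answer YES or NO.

Convert to CNF:
  S -> T1 B | T1 T0 | T1 T1
  A -> A T0 | S S | T1 T1
  B -> A T0 | S S | T0 T1 | T1 T1
  T0 -> a
  T1 -> b

CYK table (by increasing span):
  cell(0,0) b: {T1}  orig:{}
  cell(1,1) a: {T0}  orig:{}
  cell(2,2) b: {T1}  orig:{}
  cell(0,1) ba: {S}
  cell(1,2) ab: {B}
  cell(0,2) bab: {S}

S ∈ T[0,2] ⇒ YES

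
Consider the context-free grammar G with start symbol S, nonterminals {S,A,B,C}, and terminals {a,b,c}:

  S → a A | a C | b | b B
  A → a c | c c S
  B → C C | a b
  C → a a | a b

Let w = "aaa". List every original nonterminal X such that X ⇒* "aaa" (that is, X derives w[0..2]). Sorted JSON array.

CNF form of G:
  S -> T0 A | T0 C | T2 B | b
  A -> T0 T1 | T1 X3
  B -> C C | T0 T2
  C -> T0 T0 | T0 T2
  T0 -> a
  T1 -> c
  T2 -> b
  X3 -> T1 S

CYK fill — only the sub-triangle for w[0..2]:
  cell(0,0) a: {T0}  orig:{}
  cell(1,1) a: {T0}  orig:{}
  cell(2,2) a: {T0}  orig:{}
  cell(0,1) aa: {C}
  cell(1,2) aa: {C}
  cell(0,2) aaa: {S}

Original NTs in T[0,2] deriving "aaa": ["S"]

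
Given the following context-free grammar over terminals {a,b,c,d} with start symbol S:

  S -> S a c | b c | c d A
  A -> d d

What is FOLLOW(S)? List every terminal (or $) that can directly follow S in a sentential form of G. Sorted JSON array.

Compute FIRST by fixpoint:
[1]
  A via A→d d: +{d}
  S via S→b c: +{b}
  S via S→c d A: +{c}
  FIRST(S)={b,c}  FIRST(A)={d}
[2] done
  FIRST(S)={b,c}  FIRST(A)={d}

Compute FOLLOW by fixpoint:
initialize: $ ∈ FOLLOW(S)
pass 1:
  S→S a c: FOLLOW(S) ⊇ FIRST(a) = {a}; new: +{a}
  S→c d A: FOLLOW(A) ⊇ FOLLOW(S) ⊇ {$,a}; new: +{$,a}
  S: {$,a}  A: {$,a}
pass 2: — fixpoint
  S: {$,a}  A: {$,a}

FOLLOW(S) = ["$", "a"]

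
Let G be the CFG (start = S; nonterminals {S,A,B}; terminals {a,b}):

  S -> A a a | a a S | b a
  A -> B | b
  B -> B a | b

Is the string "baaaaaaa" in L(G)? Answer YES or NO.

CNF form of G:
  S -> A X2 | T0 X3 | T1 T0
  A -> B T0 | b
  B -> B T0 | b
  T0 -> a
  T1 -> b
  X2 -> T0 T0
  X3 -> T0 S

CYK table (by increasing span):
  [0..0]={A,B,T1}  "b"  orig:{A,B}
  [1..1]={T0}  "a"  orig:{}
  [2..2]={T0}  "a"  orig:{}
  [3..3]={T0}  "a"  orig:{}
  [4..4]={T0}  "a"  orig:{}
  [5..5]={T0}  "a"  orig:{}
  [6..6]={T0}  "a"  orig:{}
  [7..7]={T0}  "a"  orig:{}
  [0..1]={A,B,S}  "ba"
  [1..2]={X2}  "aa"  orig:{}
  [2..3]={X2}  "aa"  orig:{}
  [3..4]={X2}  "aa"  orig:{}
  [4..5]={X2}  "aa"  orig:{}
  [5..6]={X2}  "aa"  orig:{}
  [6..7]={X2}  "aa"  orig:{}
  [0..2]={A,B,S}  "baa"
  [1..3]=∅  "aaa"
  [2..4]=∅  "aaa"
  [3..5]=∅  "aaa"
  [4..6]=∅  "aaa"
  [5..7]=∅  "aaa"
  [0..3]={A,B,S}  "baaa"
  [1..4]=∅  "aaaa"
  [2..5]=∅  "aaaa"
  [3..6]=∅  "aaaa"
  [4..7]=∅  "aaaa"
  [0..4]={A,B,S}  "baaaa"
  [1..5]=∅  "aaaaa"
  [2..6]=∅  "aaaaa"
  [3..7]=∅  "aaaaa"
  [0..5]={A,B,S}  "baaaaa"
  [1..6]=∅  "aaaaaa"
  [2..7]=∅  "aaaaaa"
  [0..6]={A,B,S}  "baaaaaa"
  [1..7]=∅  "aaaaaaa"
  [0..7]={A,B,S}  "baaaaaaa"

S ∈ T[0,7] ⇒ YES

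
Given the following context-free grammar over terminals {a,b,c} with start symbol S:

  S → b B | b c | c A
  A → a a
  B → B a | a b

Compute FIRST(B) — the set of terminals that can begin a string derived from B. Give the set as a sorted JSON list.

Compute FIRST by fixpoint:
round 1:
  A via A→a a: +{a}
  B via B→a b: +{a}
  S via S→b B: +{b}
  S via S→c A: +{c}
  FIRST(S)={b,c}  FIRST(A)={a}  FIRST(B)={a}
round 2: (stable)
  FIRST(S)={b,c}  FIRST(A)={a}  FIRST(B)={a}

FIRST(B) = ["a"]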